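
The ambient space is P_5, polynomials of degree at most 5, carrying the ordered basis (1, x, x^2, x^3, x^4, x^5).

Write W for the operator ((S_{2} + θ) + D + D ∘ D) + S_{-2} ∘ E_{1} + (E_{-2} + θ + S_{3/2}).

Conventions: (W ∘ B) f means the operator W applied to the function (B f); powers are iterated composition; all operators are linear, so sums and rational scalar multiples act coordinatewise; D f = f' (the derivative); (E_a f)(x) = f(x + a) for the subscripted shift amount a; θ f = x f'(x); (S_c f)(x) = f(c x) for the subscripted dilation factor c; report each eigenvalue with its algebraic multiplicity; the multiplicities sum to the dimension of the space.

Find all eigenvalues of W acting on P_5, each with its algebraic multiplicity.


image of 1: 4
image of x: (9/2)x
image of x^2: (61/4)x^2 - 6x + 7
image of x^3: (83/8)x^3 + 9x^2 + 12x - 7
image of x^4: (737/16)x^4 - 36x^3 + 60x^2 - 40x + 17
image of x^5: (595/32)x^5 + 75x^4 - 20x^3 - 40x^2 + 70x - 31
the matrix is upper triangular; its diagonal is (4, 9/2, 61/4, 83/8, 737/16, 595/32)
for a triangular matrix the eigenvalues are the diagonal entries, with algebraic multiplicity their repetition count

λ = 4 (multiplicity 1), λ = 9/2 (multiplicity 1), λ = 83/8 (multiplicity 1), λ = 61/4 (multiplicity 1), λ = 595/32 (multiplicity 1), λ = 737/16 (multiplicity 1)


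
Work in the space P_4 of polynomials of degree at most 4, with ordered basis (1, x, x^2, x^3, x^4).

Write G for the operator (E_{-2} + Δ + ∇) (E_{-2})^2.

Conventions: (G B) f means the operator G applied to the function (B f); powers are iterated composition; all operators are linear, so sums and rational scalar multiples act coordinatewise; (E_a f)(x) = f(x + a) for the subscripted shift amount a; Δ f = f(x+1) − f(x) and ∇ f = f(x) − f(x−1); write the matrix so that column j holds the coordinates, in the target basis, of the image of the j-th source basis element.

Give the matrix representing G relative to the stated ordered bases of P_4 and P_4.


the matrix is [[1, -4, 20, -118, 752]; [0, 1, -8, 60, -472]; [0, 0, 1, -12, 120]; [0, 0, 0, 1, -16]; [0, 0, 0, 0, 1]] (rows listed top to bottom)

image of 1: 1
image of x: x - 4
image of x^2: x^2 - 8x + 20
image of x^3: x^3 - 12x^2 + 60x - 118
image of x^4: x^4 - 16x^3 + 120x^2 - 472x + 752
each image's coordinates form column j of the matrix


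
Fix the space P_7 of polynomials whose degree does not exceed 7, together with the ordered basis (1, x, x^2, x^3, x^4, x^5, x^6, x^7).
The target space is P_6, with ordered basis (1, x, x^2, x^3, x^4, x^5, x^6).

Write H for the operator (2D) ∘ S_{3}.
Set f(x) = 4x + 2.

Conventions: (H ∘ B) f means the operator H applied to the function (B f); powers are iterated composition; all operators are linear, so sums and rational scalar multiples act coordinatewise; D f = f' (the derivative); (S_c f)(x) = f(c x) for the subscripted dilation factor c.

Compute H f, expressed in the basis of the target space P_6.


S_{3} f = 12x + 2
D S_{3} f = 12
(2D) S_{3} f = 24

the image equals g(x) = 24


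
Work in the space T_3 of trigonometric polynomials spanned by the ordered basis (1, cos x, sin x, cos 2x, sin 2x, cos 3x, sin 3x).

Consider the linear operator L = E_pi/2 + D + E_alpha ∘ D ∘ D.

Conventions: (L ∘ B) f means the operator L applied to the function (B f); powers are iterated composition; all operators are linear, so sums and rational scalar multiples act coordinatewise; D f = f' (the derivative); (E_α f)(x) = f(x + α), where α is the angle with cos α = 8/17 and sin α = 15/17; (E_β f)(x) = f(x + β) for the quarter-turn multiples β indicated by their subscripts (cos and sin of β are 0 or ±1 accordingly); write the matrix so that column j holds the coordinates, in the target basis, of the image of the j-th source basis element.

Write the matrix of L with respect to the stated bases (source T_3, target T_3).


the matrix is [[1, 0, 0, 0, 0, 0, 0]; [0, -8/17, 19/17, 0, 0, 0, 0]; [0, -19/17, -8/17, 0, 0, 0, 0]; [0, 0, 0, 355/289, -382/289, 0, 0]; [0, 0, 0, 382/289, 355/289, 0, 0]; [0, 0, 0, 0, 0, 43992/4913, 14281/4913]; [0, 0, 0, 0, 0, -14281/4913, 43992/4913]] (rows listed top to bottom)

image of 1: 1
image of cos x: -(8/17)cos x - (19/17)sin x
image of sin x: (19/17)cos x - (8/17)sin x
image of cos 2x: (355/289)cos 2x + (382/289)sin 2x
image of sin 2x: -(382/289)cos 2x + (355/289)sin 2x
image of cos 3x: (43992/4913)cos 3x - (14281/4913)sin 3x
image of sin 3x: (14281/4913)cos 3x + (43992/4913)sin 3x
each image's coordinates form column j of the matrix


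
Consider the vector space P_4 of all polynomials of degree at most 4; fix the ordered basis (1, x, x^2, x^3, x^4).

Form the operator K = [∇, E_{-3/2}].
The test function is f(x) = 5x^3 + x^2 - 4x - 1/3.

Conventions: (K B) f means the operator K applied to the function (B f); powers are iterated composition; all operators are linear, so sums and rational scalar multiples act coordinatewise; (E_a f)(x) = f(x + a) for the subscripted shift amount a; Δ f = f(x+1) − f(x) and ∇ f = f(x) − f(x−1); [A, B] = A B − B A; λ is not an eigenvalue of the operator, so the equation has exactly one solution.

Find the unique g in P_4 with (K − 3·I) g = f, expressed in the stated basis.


the image equals g(x) = -(5/3)x^3 - (1/3)x^2 + (4/3)x + 1/9

write g with unknown coordinates in the stated basis and equate coefficients in (K − 3·I) g = f
solving from the highest basis element down gives g = -(5/3)x^3 - (1/3)x^2 + (4/3)x + 1/9
check: K g = 0
so K g − 3·g = 5x^3 + x^2 - 4x - 1/3 = f ✓


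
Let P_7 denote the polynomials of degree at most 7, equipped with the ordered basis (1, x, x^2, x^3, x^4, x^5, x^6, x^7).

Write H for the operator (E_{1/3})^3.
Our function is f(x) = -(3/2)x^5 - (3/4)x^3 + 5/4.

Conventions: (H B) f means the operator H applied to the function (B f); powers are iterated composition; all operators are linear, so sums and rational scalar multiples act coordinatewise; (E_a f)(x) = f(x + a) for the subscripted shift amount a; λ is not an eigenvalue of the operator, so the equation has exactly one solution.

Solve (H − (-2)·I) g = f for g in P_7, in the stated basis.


write g with unknown coordinates in the stated basis and equate coefficients in (H − (-2)·I) g = f
solving from the highest basis element down gives g = -(1/2)x^5 + (5/6)x^4 + (11/36)x^3 - (11/36)x^2 - (41/108)x + 35/81
check: H g = -(1/2)x^5 - (5/3)x^4 - (49/36)x^3 + (11/18)x^2 + (41/54)x + 125/324
so H g − (-2)·g = -(3/2)x^5 - (3/4)x^3 + 5/4 = f ✓

the result is g(x) = -(1/2)x^5 + (5/6)x^4 + (11/36)x^3 - (11/36)x^2 - (41/108)x + 35/81


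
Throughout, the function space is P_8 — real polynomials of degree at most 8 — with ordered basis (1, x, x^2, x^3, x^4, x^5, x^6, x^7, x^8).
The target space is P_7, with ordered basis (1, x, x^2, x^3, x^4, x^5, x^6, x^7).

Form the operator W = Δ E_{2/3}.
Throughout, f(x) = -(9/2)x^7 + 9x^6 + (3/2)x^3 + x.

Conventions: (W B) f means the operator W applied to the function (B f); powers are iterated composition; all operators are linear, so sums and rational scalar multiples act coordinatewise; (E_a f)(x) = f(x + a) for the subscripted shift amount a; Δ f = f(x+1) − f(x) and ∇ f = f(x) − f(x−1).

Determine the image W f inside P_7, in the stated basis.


g(x) = -(63/2)x^6 - (333/2)x^5 - (735/2)x^4 - (2425/6)x^3 - (550/3)x^2 + (229/9)x + 3169/81

E_{2/3} f = -(9/2)x^7 - 12x^6 - 6x^5 + (40/3)x^4 + (427/18)x^3 + (155/9)x^2 + (595/81)x + 398/243
Δ E_{2/3} f = -(63/2)x^6 - (333/2)x^5 - (735/2)x^4 - (2425/6)x^3 - (550/3)x^2 + (229/9)x + 3169/81


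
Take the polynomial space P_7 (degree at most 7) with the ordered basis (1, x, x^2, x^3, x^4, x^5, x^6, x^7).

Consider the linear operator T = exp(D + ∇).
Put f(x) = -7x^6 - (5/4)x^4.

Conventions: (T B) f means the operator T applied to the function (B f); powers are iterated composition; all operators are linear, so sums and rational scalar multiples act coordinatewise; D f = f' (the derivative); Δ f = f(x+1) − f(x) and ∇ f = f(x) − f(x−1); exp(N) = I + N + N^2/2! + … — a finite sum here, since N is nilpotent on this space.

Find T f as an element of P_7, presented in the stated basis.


order-1 term: -84x^5 + 105x^4 - 150x^3 + (225/2)x^2 - 47x + 33/4
order-2 term: -420x^4 + 840x^3 - 1185x^2 + 870x - 1091/4
order-3 term: -1120x^3 + 2520x^2 - 2980x + 1395
order-4 term: -1680x^2 + 3360x - 2400
order-5 term: -1344x + 1680
order-6 term: -448
the series for exp(D + ∇) f terminates at order 6
exp(D + ∇) f = -7x^6 - 84x^5 - (1265/4)x^4 - 430x^3 - (465/2)x^2 - 141x - 75/2

the image equals g(x) = -7x^6 - 84x^5 - (1265/4)x^4 - 430x^3 - (465/2)x^2 - 141x - 75/2


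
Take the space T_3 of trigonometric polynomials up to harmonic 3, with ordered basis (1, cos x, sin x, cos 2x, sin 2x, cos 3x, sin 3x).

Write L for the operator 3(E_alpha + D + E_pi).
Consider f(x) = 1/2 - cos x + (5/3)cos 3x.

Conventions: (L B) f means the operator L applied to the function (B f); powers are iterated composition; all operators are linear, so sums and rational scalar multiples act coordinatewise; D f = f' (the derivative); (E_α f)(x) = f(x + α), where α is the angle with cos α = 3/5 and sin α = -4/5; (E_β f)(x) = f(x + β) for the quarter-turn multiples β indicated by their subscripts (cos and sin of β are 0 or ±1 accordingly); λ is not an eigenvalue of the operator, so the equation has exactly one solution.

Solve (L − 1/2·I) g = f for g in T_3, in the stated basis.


the image equals g(x) = 1/11 + (34/65)cos x - (12/65)sin x - (15770/154347)cos 3x + (6620/51449)sin 3x

write g with unknown coordinates in the stated basis and equate coefficients in (L − 1/2·I) g = f
solving from the highest basis element down gives g = 1/11 + (34/65)cos x - (12/65)sin x - (15770/154347)cos 3x + (6620/51449)sin 3x
check: L g = 6/11 - (48/65)cos x - (6/65)sin x + (83120/51449)cos 3x + (3310/51449)sin 3x
so L g − 1/2·g = 1/2 - cos x + (5/3)cos 3x = f ✓


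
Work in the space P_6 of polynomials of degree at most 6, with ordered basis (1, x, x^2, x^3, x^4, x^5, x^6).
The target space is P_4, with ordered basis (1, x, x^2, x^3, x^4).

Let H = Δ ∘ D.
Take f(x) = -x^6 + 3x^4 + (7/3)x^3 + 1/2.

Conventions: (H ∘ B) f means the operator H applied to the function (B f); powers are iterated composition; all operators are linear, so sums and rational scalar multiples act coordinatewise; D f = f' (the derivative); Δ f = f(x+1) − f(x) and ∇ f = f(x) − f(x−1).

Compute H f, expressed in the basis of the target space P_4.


g(x) = -30x^4 - 60x^3 - 24x^2 + 20x + 13

D f = -6x^5 + 12x^3 + 7x^2
Δ D f = -30x^4 - 60x^3 - 24x^2 + 20x + 13


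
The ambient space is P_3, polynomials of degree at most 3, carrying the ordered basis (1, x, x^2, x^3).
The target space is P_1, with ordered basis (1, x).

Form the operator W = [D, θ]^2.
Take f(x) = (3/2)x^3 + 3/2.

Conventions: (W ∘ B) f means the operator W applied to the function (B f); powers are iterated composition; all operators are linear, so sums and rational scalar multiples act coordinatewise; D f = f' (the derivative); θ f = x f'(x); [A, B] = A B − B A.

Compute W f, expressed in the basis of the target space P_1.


θ f = (9/2)x^3
D θ f = (27/2)x^2
D f = (9/2)x^2
θ D f = 9x^2
[D, θ] f = (9/2)x^2
θ [D, θ] f = 9x^2
D θ [D, θ] f = 18x
D [D, θ] f = 9x
θ D [D, θ] f = 9x
[D, θ] [D, θ] f = 9x

the result is g(x) = 9x


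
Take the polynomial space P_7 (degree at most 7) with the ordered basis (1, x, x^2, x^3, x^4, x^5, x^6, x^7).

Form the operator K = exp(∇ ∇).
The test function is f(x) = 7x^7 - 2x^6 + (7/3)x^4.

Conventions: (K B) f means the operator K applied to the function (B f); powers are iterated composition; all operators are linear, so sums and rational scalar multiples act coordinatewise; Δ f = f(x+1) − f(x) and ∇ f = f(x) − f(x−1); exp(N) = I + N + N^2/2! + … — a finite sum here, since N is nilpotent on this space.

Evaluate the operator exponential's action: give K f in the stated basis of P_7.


g(x) = 7x^7 - 2x^6 + 294x^5 - (4583/3)x^4 + 6610x^3 - 22802x^2 + 48882x - 149356/3

order-1 term: 294x^5 - 1530x^4 + 3670x^3 - 4802x^2 + 3342x - 2920/3
order-2 term: 2940x^3 - 18000x^2 + 39660x - 30932
order-3 term: 5880x - 17880
the series for exp(∇ ∇) f terminates at order 3
exp(∇ ∇) f = 7x^7 - 2x^6 + 294x^5 - (4583/3)x^4 + 6610x^3 - 22802x^2 + 48882x - 149356/3


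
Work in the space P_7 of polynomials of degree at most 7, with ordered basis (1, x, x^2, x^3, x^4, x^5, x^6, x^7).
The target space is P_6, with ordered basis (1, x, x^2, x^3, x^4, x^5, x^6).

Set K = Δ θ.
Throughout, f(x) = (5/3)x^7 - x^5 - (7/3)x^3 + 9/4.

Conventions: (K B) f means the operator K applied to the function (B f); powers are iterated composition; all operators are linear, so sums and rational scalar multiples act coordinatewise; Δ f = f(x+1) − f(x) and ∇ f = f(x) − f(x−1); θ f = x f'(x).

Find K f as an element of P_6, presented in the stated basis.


θ f = (35/3)x^7 - 5x^5 - 7x^3
Δ θ f = (245/3)x^6 + 245x^5 + (1150/3)x^4 + (1075/3)x^3 + 174x^2 + (107/3)x - 1/3

the result is g(x) = (245/3)x^6 + 245x^5 + (1150/3)x^4 + (1075/3)x^3 + 174x^2 + (107/3)x - 1/3


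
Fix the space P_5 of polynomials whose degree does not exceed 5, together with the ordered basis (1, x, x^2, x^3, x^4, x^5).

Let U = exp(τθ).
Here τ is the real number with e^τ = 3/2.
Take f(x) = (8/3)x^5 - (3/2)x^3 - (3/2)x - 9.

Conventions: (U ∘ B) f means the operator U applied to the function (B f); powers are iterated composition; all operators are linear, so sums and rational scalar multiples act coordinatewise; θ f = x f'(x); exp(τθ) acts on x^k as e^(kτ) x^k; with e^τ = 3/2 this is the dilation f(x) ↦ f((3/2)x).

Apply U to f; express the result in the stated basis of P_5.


the image equals g(x) = (81/4)x^5 - (81/16)x^3 - (9/4)x - 9

exp(τθ) x^k = e^(kτ) x^k; with e^τ = 3/2 this sends x^k to (3/2)^k x^k
x ↦ 3/2 x
x^3 ↦ 27/8 x^3
x^5 ↦ 243/32 x^5
applying this coordinatewise to f: exp(τθ) f = (81/4)x^5 - (81/16)x^3 - (9/4)x - 9


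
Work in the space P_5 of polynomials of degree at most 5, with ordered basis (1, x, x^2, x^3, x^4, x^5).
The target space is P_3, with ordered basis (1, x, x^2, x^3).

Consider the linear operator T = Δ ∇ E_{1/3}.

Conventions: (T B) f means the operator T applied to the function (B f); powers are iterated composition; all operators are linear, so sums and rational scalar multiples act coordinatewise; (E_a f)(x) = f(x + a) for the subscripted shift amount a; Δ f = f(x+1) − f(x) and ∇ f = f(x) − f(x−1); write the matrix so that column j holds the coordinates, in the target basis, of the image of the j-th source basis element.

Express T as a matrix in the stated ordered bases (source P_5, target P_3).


the matrix is [[0, 0, 2, 2, 10/3, 110/27]; [0, 0, 0, 6, 8, 50/3]; [0, 0, 0, 0, 12, 20]; [0, 0, 0, 0, 0, 20]] (rows listed top to bottom)

image of 1: 0
image of x: 0
image of x^2: 2
image of x^3: 6x + 2
image of x^4: 12x^2 + 8x + 10/3
image of x^5: 20x^3 + 20x^2 + (50/3)x + 110/27
each image's coordinates form column j of the matrix


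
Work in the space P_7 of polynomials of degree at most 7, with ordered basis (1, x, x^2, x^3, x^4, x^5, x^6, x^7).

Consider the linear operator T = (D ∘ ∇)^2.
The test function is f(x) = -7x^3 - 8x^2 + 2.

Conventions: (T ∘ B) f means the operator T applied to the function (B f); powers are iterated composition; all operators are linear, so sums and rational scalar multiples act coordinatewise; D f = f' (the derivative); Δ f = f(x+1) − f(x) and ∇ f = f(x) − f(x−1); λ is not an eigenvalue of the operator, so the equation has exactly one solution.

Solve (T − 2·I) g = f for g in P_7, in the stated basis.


the result is g(x) = (7/2)x^3 + 4x^2 - 1

write g with unknown coordinates in the stated basis and equate coefficients in (T − 2·I) g = f
solving from the highest basis element down gives g = (7/2)x^3 + 4x^2 - 1
check: T g = 0
so T g − 2·g = -7x^3 - 8x^2 + 2 = f ✓


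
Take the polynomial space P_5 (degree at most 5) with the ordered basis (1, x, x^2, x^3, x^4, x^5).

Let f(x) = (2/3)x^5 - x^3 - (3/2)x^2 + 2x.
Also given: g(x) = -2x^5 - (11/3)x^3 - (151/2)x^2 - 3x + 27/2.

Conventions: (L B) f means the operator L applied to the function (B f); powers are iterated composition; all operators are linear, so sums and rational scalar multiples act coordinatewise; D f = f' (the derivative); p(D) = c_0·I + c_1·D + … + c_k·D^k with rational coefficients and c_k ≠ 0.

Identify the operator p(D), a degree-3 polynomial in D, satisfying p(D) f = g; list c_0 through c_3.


p(D) = -3·I − (1/2)·D^2 − 2·D^3, i.e. c_0 = -3, c_1 = 0, c_2 = -1/2, c_3 = -2

D^0 f = (2/3)x^5 - x^3 - (3/2)x^2 + 2x
D^1 f = (10/3)x^4 - 3x^2 - 3x + 2
D^2 f = (40/3)x^3 - 6x - 3
D^3 f = 40x^2 - 6
matching coefficients of g against c_0 f + c_1 Df + … from the top degree down determines the c_i
solution: c_0 = -3, c_1 = 0, c_2 = -1/2, c_3 = -2


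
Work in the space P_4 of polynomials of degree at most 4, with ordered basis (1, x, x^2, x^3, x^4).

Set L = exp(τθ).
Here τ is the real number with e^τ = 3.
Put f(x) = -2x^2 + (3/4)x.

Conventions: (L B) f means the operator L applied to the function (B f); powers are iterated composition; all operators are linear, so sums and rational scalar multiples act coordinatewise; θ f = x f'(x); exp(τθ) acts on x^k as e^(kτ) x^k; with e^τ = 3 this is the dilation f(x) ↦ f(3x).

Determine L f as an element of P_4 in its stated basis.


exp(τθ) x^k = e^(kτ) x^k; with e^τ = 3 this sends x^k to 3^k x^k
x ↦ 3 x
x^2 ↦ 9 x^2
applying this coordinatewise to f: exp(τθ) f = -18x^2 + (9/4)x

the image equals g(x) = -18x^2 + (9/4)x


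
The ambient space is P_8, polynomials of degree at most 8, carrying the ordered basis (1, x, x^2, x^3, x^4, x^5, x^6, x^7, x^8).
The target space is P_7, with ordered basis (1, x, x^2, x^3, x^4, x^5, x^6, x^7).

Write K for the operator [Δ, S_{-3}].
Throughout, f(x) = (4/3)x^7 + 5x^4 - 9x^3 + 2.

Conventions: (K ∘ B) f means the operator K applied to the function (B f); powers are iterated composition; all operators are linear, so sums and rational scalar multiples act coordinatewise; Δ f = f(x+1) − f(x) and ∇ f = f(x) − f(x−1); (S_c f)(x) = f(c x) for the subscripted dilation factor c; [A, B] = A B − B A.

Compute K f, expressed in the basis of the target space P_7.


S_{-3} f = -2916x^7 + 405x^4 + 243x^3 + 2
Δ S_{-3} f = -20412x^6 - 61236x^5 - 102060x^4 - 100440x^3 - 58077x^2 - 18063x - 2268
Δ f = (28/3)x^6 + 28x^5 + (140/3)x^4 + (200/3)x^3 + 31x^2 + (7/3)x - 8/3
S_{-3} Δ f = 6804x^6 - 6804x^5 + 3780x^4 - 1800x^3 + 279x^2 - 7x - 8/3
[Δ, S_{-3}] f = -27216x^6 - 54432x^5 - 105840x^4 - 98640x^3 - 58356x^2 - 18056x - 6796/3

g(x) = -27216x^6 - 54432x^5 - 105840x^4 - 98640x^3 - 58356x^2 - 18056x - 6796/3


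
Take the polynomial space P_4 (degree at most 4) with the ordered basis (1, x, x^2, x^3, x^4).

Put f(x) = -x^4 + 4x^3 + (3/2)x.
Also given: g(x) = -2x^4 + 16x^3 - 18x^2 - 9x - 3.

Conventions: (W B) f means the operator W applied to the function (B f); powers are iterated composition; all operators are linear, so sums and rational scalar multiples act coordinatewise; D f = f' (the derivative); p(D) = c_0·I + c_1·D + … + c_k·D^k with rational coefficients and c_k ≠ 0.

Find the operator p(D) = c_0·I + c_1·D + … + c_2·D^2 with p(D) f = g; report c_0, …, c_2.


D^0 f = -x^4 + 4x^3 + (3/2)x
D^1 f = -4x^3 + 12x^2 + 3/2
D^2 f = -12x^2 + 24x
matching coefficients of g against c_0 f + c_1 Df + … from the top degree down determines the c_i
solution: c_0 = 2, c_1 = -2, c_2 = -1/2

c_0 = 2, c_1 = -2, c_2 = -1/2


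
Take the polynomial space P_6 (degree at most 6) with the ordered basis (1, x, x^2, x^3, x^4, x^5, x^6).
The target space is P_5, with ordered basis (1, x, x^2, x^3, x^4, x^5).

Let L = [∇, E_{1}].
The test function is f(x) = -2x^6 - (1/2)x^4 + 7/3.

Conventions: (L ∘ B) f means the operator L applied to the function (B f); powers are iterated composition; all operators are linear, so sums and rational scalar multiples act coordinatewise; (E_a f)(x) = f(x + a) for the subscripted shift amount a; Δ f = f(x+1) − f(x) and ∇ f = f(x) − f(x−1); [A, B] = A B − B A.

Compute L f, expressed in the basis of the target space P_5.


E_{1} f = -2x^6 - 12x^5 - (61/2)x^4 - 42x^3 - 33x^2 - 14x - 1/6
∇ E_{1} f = -12x^5 - 30x^4 - 42x^3 - 33x^2 - 14x - 5/2
∇ f = -12x^5 + 30x^4 - 42x^3 + 33x^2 - 14x + 5/2
E_{1} ∇ f = -12x^5 - 30x^4 - 42x^3 - 33x^2 - 14x - 5/2
[∇, E_{1}] f = 0

g(x) = 0


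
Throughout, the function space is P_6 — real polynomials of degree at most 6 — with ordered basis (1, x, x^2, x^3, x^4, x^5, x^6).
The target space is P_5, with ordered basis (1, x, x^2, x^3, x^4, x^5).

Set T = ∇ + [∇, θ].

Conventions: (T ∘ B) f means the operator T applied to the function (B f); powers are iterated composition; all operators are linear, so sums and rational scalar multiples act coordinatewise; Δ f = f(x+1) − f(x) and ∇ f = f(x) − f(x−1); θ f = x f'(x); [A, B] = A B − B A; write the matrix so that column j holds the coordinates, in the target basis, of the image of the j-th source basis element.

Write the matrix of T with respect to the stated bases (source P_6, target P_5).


image of 1: 0
image of x: 2
image of x^2: 4x - 3
image of x^3: 6x^2 - 9x + 4
image of x^4: 8x^3 - 18x^2 + 16x - 5
image of x^5: 10x^4 - 30x^3 + 40x^2 - 25x + 6
image of x^6: 12x^5 - 45x^4 + 80x^3 - 75x^2 + 36x - 7
each image's coordinates form column j of the matrix

the matrix is [[0, 2, -3, 4, -5, 6, -7]; [0, 0, 4, -9, 16, -25, 36]; [0, 0, 0, 6, -18, 40, -75]; [0, 0, 0, 0, 8, -30, 80]; [0, 0, 0, 0, 0, 10, -45]; [0, 0, 0, 0, 0, 0, 12]] (rows listed top to bottom)


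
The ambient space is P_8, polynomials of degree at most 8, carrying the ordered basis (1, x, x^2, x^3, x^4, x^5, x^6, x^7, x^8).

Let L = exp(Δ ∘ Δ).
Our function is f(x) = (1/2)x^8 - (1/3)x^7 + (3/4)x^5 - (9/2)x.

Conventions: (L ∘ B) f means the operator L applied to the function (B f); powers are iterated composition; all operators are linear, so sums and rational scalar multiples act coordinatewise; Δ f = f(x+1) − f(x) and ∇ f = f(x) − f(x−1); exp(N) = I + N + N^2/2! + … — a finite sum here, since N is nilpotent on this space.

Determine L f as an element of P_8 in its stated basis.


order-1 term: 28x^6 + 154x^5 + 420x^4 + (2075/3)x^3 + 703x^2 + (2471/6)x + 215/2
order-2 term: 420x^4 + 3220x^3 + 10080x^2 + 15025x + 8896
order-3 term: 1680x^2 + 9800x + 15120
order-4 term: 840
the series for exp(Δ ∘ Δ) f terminates at order 4
exp(Δ ∘ Δ) f = (1/2)x^8 - (1/3)x^7 + 28x^6 + (619/4)x^5 + 840x^4 + (11735/3)x^3 + 12463x^2 + (75697/3)x + 49927/2

the image equals g(x) = (1/2)x^8 - (1/3)x^7 + 28x^6 + (619/4)x^5 + 840x^4 + (11735/3)x^3 + 12463x^2 + (75697/3)x + 49927/2


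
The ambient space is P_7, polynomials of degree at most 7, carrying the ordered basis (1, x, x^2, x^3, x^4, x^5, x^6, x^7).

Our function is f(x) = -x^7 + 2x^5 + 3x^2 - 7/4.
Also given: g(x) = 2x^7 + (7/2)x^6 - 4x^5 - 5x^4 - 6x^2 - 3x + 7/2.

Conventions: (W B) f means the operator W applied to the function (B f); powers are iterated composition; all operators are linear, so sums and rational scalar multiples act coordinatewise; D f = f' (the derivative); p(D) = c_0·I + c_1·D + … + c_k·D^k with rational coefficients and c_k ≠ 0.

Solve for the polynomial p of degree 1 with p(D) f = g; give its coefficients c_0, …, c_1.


p(D) = -2·I − (1/2)·D, i.e. c_0 = -2, c_1 = -1/2

D^0 f = -x^7 + 2x^5 + 3x^2 - 7/4
D^1 f = -7x^6 + 10x^4 + 6x
matching coefficients of g against c_0 f + c_1 Df + … from the top degree down determines the c_i
solution: c_0 = -2, c_1 = -1/2


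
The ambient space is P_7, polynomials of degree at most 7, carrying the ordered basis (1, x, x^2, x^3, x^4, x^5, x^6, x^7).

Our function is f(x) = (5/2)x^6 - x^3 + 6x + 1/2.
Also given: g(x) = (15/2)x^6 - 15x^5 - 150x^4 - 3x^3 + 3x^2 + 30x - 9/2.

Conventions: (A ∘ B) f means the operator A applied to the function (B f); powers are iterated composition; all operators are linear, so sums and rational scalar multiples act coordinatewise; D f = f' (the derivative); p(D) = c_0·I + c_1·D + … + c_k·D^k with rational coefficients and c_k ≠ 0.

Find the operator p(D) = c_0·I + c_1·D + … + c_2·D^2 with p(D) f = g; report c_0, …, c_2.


p(D) = 3·I − D − 2·D^2, i.e. c_0 = 3, c_1 = -1, c_2 = -2

D^0 f = (5/2)x^6 - x^3 + 6x + 1/2
D^1 f = 15x^5 - 3x^2 + 6
D^2 f = 75x^4 - 6x
matching coefficients of g against c_0 f + c_1 Df + … from the top degree down determines the c_i
solution: c_0 = 3, c_1 = -1, c_2 = -2


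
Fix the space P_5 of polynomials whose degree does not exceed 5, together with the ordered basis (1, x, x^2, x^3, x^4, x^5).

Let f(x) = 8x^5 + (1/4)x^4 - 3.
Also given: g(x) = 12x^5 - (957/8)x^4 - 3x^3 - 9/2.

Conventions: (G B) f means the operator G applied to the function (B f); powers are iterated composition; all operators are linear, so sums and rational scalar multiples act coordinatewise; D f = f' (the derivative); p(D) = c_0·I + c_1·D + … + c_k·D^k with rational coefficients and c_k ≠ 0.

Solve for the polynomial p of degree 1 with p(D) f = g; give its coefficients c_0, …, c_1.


c_0 = 3/2, c_1 = -3

D^0 f = 8x^5 + (1/4)x^4 - 3
D^1 f = 40x^4 + x^3
matching coefficients of g against c_0 f + c_1 Df + … from the top degree down determines the c_i
solution: c_0 = 3/2, c_1 = -3


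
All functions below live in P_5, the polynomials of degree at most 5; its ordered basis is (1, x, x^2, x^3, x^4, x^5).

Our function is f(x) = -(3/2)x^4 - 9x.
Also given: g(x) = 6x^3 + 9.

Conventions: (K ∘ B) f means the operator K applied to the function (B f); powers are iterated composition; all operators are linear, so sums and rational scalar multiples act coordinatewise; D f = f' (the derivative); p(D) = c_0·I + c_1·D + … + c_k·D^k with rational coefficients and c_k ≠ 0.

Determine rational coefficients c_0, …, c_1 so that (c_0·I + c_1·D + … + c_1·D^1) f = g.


c_0 = 0, c_1 = -1

D^0 f = -(3/2)x^4 - 9x
D^1 f = -6x^3 - 9
matching coefficients of g against c_0 f + c_1 Df + … from the top degree down determines the c_i
solution: c_0 = 0, c_1 = -1


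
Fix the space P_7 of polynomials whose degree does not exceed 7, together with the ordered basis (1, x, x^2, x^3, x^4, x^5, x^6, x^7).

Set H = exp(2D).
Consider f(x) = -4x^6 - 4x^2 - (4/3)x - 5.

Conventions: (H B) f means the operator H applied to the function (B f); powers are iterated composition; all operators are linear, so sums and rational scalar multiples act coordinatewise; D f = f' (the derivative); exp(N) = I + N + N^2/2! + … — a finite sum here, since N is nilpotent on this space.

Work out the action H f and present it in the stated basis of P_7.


the result is g(x) = -4x^6 - 48x^5 - 240x^4 - 640x^3 - 964x^2 - (2356/3)x - 839/3

order-1 term: -48x^5 - 16x - 8/3
order-2 term: -240x^4 - 16
order-3 term: -640x^3
order-4 term: -960x^2
order-5 term: -768x
order-6 term: -256
the series for exp(2D) f terminates at order 6
exp(2D) f = -4x^6 - 48x^5 - 240x^4 - 640x^3 - 964x^2 - (2356/3)x - 839/3


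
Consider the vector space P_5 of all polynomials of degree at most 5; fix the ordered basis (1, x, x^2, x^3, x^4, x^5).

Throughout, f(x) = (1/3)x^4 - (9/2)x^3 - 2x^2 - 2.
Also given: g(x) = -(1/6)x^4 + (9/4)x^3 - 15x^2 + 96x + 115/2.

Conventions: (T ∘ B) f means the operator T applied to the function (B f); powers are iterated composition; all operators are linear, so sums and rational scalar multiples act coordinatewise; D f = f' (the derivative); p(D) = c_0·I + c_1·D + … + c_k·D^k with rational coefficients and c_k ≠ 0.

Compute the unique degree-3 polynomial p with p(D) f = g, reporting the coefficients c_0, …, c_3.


D^0 f = (1/3)x^4 - (9/2)x^3 - 2x^2 - 2
D^1 f = (4/3)x^3 - (27/2)x^2 - 4x
D^2 f = 4x^2 - 27x - 4
D^3 f = 8x - 27
matching coefficients of g against c_0 f + c_1 Df + … from the top degree down determines the c_i
solution: c_0 = -1/2, c_1 = 0, c_2 = -4, c_3 = -3/2

p(D) = -(1/2)·I − 4·D^2 − (3/2)·D^3, i.e. c_0 = -1/2, c_1 = 0, c_2 = -4, c_3 = -3/2


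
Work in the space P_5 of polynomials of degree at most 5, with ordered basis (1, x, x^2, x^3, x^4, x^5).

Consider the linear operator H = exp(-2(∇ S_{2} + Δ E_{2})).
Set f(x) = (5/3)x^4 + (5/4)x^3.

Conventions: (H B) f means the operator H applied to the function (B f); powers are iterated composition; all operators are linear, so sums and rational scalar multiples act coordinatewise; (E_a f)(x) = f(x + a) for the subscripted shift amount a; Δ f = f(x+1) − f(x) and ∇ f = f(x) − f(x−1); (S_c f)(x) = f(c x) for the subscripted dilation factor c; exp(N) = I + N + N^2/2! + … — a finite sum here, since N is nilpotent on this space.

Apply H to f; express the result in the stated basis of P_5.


the result is g(x) = (5/3)x^4 - (2705/12)x^3 + (12545/2)x^2 - (268855/6)x + 427915/6

order-1 term: -(680/3)x^3 + (305/2)x^2 - (2665/6)x - 1385/6
order-2 term: 6120x^2 - 3565x + 7300
order-3 term: -40800x + 3050
order-4 term: 61200
the series for exp(-2(∇ S_{2} + Δ E_{2})) f terminates at order 4
exp(-2(∇ S_{2} + Δ E_{2})) f = (5/3)x^4 - (2705/12)x^3 + (12545/2)x^2 - (268855/6)x + 427915/6


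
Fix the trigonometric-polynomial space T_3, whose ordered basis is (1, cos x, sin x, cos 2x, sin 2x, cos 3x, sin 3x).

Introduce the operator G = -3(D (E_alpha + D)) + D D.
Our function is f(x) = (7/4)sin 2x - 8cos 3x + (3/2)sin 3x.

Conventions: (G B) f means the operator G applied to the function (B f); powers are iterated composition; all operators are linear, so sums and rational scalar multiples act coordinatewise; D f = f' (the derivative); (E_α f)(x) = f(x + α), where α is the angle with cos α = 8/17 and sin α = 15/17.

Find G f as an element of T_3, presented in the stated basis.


g(x) = (3381/578)cos 2x + (6566/289)sin 2x - (605844/4913)cos 3x + (955809/9826)sin 3x

E_alpha f = (420/289)cos 2x - (1127/1156)sin 2x + (76723/9826)cos 3x - (11292/4913)sin 3x
D f = (7/2)cos 2x + (9/2)cos 3x + 24sin 3x
(E_alpha + D) f = (2863/578)cos 2x - (1127/1156)sin 2x + (60470/4913)cos 3x + (106620/4913)sin 3x
D (E_alpha + D) f = -(1127/578)cos 2x - (2863/289)sin 2x + (319860/4913)cos 3x - (181410/4913)sin 3x
(-3(D (E_alpha + D))) f = (3381/578)cos 2x + (8589/289)sin 2x - (959580/4913)cos 3x + (544230/4913)sin 3x
D f = (7/2)cos 2x + (9/2)cos 3x + 24sin 3x
D D f = -7sin 2x + 72cos 3x - (27/2)sin 3x
(-3(D (E_alpha + D)) + D D) f = (3381/578)cos 2x + (6566/289)sin 2x - (605844/4913)cos 3x + (955809/9826)sin 3x


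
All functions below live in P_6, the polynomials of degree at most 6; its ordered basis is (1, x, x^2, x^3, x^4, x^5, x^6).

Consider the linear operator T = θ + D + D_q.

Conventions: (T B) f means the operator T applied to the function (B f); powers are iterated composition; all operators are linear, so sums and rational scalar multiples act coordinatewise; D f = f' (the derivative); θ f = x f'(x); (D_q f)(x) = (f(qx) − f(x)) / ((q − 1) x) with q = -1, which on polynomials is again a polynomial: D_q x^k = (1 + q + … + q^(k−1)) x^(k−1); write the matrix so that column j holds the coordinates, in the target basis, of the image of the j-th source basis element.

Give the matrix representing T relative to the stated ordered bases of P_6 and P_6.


image of 1: 0
image of x: x + 2
image of x^2: 2x^2 + 2x
image of x^3: 3x^3 + 4x^2
image of x^4: 4x^4 + 4x^3
image of x^5: 5x^5 + 6x^4
image of x^6: 6x^6 + 6x^5
each image's coordinates form column j of the matrix

the matrix is [[0, 2, 0, 0, 0, 0, 0]; [0, 1, 2, 0, 0, 0, 0]; [0, 0, 2, 4, 0, 0, 0]; [0, 0, 0, 3, 4, 0, 0]; [0, 0, 0, 0, 4, 6, 0]; [0, 0, 0, 0, 0, 5, 6]; [0, 0, 0, 0, 0, 0, 6]] (rows listed top to bottom)


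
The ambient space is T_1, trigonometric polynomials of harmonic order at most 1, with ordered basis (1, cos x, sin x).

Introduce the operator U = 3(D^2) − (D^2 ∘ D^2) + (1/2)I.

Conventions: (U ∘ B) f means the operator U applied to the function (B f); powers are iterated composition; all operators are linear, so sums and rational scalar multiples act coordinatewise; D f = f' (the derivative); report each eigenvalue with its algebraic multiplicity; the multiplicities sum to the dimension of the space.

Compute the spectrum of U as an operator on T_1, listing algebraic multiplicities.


image of 1: 1/2
image of cos x: -(7/2)cos x
image of sin x: -(7/2)sin x
the matrix is diagonal; its diagonal is (1/2, -7/2, -7/2)
for a triangular matrix the eigenvalues are the diagonal entries, with algebraic multiplicity their repetition count

λ = -7/2 (multiplicity 2), λ = 1/2 (multiplicity 1)


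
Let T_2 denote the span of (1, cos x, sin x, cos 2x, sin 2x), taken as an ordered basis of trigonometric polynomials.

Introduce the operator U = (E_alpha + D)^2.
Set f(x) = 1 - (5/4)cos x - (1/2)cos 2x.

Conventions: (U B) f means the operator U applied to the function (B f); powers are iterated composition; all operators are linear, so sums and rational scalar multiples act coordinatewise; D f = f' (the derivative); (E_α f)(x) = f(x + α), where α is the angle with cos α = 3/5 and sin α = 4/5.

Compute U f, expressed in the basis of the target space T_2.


E_alpha f = 1 - (3/4)cos x + sin x + (7/50)cos 2x + (12/25)sin 2x
D f = (5/4)sin x + sin 2x
(E_alpha + D) f = 1 - (3/4)cos x + (9/4)sin x + (7/50)cos 2x + (37/25)sin 2x
E_alpha (E_alpha + D) f = 1 + (27/20)cos x + (39/20)sin x + (1727/1250)cos 2x - (343/625)sin 2x
D (E_alpha + D) f = (9/4)cos x + (3/4)sin x + (74/25)cos 2x - (7/25)sin 2x
(E_alpha + D) (E_alpha + D) f = 1 + (18/5)cos x + (27/10)sin x + (5427/1250)cos 2x - (518/625)sin 2x

g(x) = 1 + (18/5)cos x + (27/10)sin x + (5427/1250)cos 2x - (518/625)sin 2x


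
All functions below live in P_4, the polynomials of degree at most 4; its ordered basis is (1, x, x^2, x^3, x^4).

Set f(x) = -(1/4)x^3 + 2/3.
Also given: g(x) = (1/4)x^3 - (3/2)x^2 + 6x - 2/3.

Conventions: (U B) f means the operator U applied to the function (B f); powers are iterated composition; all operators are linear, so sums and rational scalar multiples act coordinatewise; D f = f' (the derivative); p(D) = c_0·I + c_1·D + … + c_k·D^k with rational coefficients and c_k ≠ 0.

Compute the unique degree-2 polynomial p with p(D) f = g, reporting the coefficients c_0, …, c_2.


c_0 = -1, c_1 = 2, c_2 = -4

D^0 f = -(1/4)x^3 + 2/3
D^1 f = -(3/4)x^2
D^2 f = -(3/2)x
matching coefficients of g against c_0 f + c_1 Df + … from the top degree down determines the c_i
solution: c_0 = -1, c_1 = 2, c_2 = -4


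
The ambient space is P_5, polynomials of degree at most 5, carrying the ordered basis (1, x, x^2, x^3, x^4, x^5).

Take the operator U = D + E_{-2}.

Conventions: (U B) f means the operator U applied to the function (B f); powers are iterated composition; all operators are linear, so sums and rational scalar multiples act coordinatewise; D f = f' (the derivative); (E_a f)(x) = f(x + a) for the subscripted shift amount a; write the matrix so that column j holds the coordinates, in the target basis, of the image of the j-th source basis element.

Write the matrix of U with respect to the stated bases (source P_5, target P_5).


the matrix is [[1, -1, 4, -8, 16, -32]; [0, 1, -2, 12, -32, 80]; [0, 0, 1, -3, 24, -80]; [0, 0, 0, 1, -4, 40]; [0, 0, 0, 0, 1, -5]; [0, 0, 0, 0, 0, 1]] (rows listed top to bottom)

image of 1: 1
image of x: x - 1
image of x^2: x^2 - 2x + 4
image of x^3: x^3 - 3x^2 + 12x - 8
image of x^4: x^4 - 4x^3 + 24x^2 - 32x + 16
image of x^5: x^5 - 5x^4 + 40x^3 - 80x^2 + 80x - 32
each image's coordinates form column j of the matrix


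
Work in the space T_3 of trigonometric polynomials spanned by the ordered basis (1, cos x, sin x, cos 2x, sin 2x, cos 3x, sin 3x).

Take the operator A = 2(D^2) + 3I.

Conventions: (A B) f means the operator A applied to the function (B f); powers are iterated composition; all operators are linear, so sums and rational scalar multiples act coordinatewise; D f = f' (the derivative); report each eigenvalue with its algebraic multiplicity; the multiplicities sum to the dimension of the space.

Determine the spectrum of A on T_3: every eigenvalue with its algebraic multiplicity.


λ = -15 (multiplicity 2), λ = -5 (multiplicity 2), λ = 1 (multiplicity 2), λ = 3 (multiplicity 1)

image of 1: 3
image of cos x: cos x
image of sin x: sin x
image of cos 2x: -5cos 2x
image of sin 2x: -5sin 2x
image of cos 3x: -15cos 3x
image of sin 3x: -15sin 3x
the matrix is diagonal; its diagonal is (3, 1, 1, -5, -5, -15, -15)
for a triangular matrix the eigenvalues are the diagonal entries, with algebraic multiplicity their repetition count


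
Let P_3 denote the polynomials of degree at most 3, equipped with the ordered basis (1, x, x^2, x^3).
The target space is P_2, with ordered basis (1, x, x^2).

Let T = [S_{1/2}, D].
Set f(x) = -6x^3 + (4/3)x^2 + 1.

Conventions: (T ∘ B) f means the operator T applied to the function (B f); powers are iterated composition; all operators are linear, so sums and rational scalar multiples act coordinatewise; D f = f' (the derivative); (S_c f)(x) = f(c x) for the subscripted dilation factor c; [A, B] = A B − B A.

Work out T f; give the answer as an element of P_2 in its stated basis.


g(x) = -(9/4)x^2 + (2/3)x

D f = -18x^2 + (8/3)x
S_{1/2} D f = -(9/2)x^2 + (4/3)x
S_{1/2} f = -(3/4)x^3 + (1/3)x^2 + 1
D S_{1/2} f = -(9/4)x^2 + (2/3)x
[S_{1/2}, D] f = -(9/4)x^2 + (2/3)x


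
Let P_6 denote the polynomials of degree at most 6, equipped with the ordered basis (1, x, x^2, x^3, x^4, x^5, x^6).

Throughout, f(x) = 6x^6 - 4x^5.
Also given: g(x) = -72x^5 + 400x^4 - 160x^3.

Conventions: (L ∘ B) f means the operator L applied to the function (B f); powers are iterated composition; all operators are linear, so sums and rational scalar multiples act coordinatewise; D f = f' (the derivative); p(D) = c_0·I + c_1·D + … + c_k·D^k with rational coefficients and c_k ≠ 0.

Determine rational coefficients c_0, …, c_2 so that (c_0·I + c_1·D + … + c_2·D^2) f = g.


p(D) = -2·D + 2·D^2, i.e. c_0 = 0, c_1 = -2, c_2 = 2

D^0 f = 6x^6 - 4x^5
D^1 f = 36x^5 - 20x^4
D^2 f = 180x^4 - 80x^3
matching coefficients of g against c_0 f + c_1 Df + … from the top degree down determines the c_i
solution: c_0 = 0, c_1 = -2, c_2 = 2


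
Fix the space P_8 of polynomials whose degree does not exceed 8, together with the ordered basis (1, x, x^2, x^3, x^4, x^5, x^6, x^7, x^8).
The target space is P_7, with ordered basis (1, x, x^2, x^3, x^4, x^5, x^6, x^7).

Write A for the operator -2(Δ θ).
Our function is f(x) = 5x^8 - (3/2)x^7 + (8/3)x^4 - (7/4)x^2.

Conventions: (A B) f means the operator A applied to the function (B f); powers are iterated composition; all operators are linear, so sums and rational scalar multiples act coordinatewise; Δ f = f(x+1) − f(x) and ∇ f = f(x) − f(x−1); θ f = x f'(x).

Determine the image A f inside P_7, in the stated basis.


θ f = 40x^8 - (21/2)x^7 + (32/3)x^4 - (7/2)x^2
Δ θ f = 320x^7 + (2093/2)x^6 + (4039/2)x^5 + (4865/2)x^4 + (11491/6)x^3 + (1927/2)x^2 + (1693/6)x + 110/3
(-2(Δ θ)) f = -640x^7 - 2093x^6 - 4039x^5 - 4865x^4 - (11491/3)x^3 - 1927x^2 - (1693/3)x - 220/3

the result is g(x) = -640x^7 - 2093x^6 - 4039x^5 - 4865x^4 - (11491/3)x^3 - 1927x^2 - (1693/3)x - 220/3


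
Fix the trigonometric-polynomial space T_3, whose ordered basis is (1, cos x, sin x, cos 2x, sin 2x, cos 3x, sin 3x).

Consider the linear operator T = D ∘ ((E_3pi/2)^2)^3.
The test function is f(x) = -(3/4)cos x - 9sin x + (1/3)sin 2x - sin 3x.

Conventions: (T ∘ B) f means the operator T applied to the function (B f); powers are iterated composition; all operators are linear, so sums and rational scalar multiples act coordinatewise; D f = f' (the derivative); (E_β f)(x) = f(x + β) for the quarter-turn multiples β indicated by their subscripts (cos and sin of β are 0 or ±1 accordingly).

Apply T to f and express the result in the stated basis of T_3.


the image equals g(x) = 9cos x - (3/4)sin x + (2/3)cos 2x + 3cos 3x

E_3pi/2 f = 9cos x - (3/4)sin x - (1/3)sin 2x - cos 3x
E_3pi/2 E_3pi/2 f = (3/4)cos x + 9sin x + (1/3)sin 2x + sin 3x
E_3pi/2 (E_3pi/2)^2 f = -9cos x + (3/4)sin x - (1/3)sin 2x + cos 3x
E_3pi/2 E_3pi/2 (E_3pi/2)^2 f = -(3/4)cos x - 9sin x + (1/3)sin 2x - sin 3x
E_3pi/2 (E_3pi/2)^2 (E_3pi/2)^2 f = 9cos x - (3/4)sin x - (1/3)sin 2x - cos 3x
E_3pi/2 E_3pi/2 (E_3pi/2)^2 (E_3pi/2)^2 f = (3/4)cos x + 9sin x + (1/3)sin 2x + sin 3x
D ((E_3pi/2)^2)^3 f = 9cos x - (3/4)sin x + (2/3)cos 2x + 3cos 3x
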